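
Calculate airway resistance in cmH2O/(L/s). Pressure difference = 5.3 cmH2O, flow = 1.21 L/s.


R = dP / flow
R = 5.3 / 1.21
R = 4.38 cmH2O/(L/s)


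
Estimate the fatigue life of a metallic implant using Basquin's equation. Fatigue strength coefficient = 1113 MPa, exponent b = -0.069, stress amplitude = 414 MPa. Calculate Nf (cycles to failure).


sigma_a = sigma_f' * (2Nf)^b
2Nf = (sigma_a/sigma_f')^(1/b)
2Nf = (414/1113)^(1/-0.069)
2Nf = 1677114.3
Nf = 8.386e+05


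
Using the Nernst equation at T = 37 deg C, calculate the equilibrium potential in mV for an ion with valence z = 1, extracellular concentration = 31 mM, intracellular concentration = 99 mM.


E = (RT/(zF)) * ln(C_out/C_in)
T = 37 + 273.15 = 310.15 K
E = (8.314 * 310.15 / (1 * 96485)) * ln(31/99)
E = -31.03 mV


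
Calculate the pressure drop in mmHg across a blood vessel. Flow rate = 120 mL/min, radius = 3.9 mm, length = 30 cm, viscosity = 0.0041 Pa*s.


dP = 8*mu*L*Q / (pi*r^4)
Q = 120 mL/min = 2e-06 m^3/s
dP = 27.078 Pa = 27.078 / 133.322 mmHg = 0.2031 mmHg


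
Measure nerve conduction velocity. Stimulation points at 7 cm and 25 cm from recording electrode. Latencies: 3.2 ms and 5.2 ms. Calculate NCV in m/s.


Distance = (25 - 7) / 100 = 0.18 m
dt = (5.2 - 3.2) / 1000 = 0.002 s
NCV = dist / dt = 90 m/s


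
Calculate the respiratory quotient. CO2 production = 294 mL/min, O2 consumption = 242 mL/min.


RQ = VCO2 / VO2
RQ = 294 / 242
RQ = 1.215


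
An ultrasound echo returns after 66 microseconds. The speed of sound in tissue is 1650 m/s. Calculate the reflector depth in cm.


depth = c * t / 2
t = 66 us = 6.6000e-05 s
depth = 1650 * 6.6000e-05 / 2
depth = 0.05445 m = 5.445 cm


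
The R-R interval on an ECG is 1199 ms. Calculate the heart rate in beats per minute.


HR = 60 / RR_interval(s)
RR = 1199 ms = 1.199 s
HR = 60 / 1.199 = 50.04 bpm


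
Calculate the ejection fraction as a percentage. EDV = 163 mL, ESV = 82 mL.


SV = EDV - ESV = 163 - 82 = 81 mL
EF = SV/EDV * 100 = 81/163 * 100
EF = 49.69%


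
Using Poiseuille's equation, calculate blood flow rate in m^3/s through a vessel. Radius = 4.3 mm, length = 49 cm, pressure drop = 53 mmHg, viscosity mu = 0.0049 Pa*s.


Q = pi*r^4*dP / (8*mu*L)
r = 0.0043 m, L = 0.49 m
dP = 53 mmHg = 7066.066 Pa
Q = 3.9511e-04 m^3/s


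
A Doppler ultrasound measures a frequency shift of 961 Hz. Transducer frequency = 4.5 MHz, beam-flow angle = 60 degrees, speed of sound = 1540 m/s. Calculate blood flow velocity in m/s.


v = fd * c / (2 * f0 * cos(theta))
v = 961 * 1540 / (2 * 4.5000e+06 * cos(60))
v = 0.3289 m/s


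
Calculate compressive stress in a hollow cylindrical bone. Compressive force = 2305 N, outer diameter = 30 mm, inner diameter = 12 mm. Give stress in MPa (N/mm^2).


A = pi*(r_o^2 - r_i^2)
r_o = 15 mm, r_i = 6 mm
A = 593.761 mm^2
sigma = F/A = 2305 / 593.761
sigma = 3.882 MPa


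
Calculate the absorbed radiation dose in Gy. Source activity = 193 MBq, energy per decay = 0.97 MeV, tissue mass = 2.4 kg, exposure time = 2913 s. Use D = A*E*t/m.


A = 193 MBq = 1.9300e+08 Bq
E = 0.97 MeV = 1.55394e-13 J
D = A*E*t/m = 1.9300e+08*1.55394e-13*2913/2.4
D = 0.0364 Gy


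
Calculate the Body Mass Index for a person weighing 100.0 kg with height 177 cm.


BMI = weight / height^2
height = 177 cm = 1.77 m
BMI = 100.0 / 1.77^2
BMI = 31.92 kg/m^2


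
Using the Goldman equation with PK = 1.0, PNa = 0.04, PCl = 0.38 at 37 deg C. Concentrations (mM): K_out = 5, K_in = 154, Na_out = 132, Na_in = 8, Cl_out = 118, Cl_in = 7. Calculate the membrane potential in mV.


Vm = (RT/F)*ln((PK*Ko + PNa*Nao + PCl*Cli)/(PK*Ki + PNa*Nai + PCl*Clo))
Numer = 12.94, Denom = 199.16
Vm = -73.06 mV


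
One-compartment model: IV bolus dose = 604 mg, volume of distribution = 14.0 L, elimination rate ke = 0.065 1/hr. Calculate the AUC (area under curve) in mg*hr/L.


C0 = Dose/Vd = 604/14.0 = 43.1429 mg/L
AUC = C0/ke = 43.1429/0.065
AUC = 663.7 mg*hr/L


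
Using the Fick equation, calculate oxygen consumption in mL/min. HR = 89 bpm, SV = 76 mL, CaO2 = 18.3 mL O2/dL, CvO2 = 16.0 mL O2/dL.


CO = HR*SV = 89*76/1000 = 6.764 L/min
a-v O2 diff = 18.3 - 16.0 = 2.3 mL/dL
VO2 = CO * (CaO2-CvO2) * 10 dL/L
VO2 = 6.764 * 2.3 * 10
VO2 = 155.6 mL/min


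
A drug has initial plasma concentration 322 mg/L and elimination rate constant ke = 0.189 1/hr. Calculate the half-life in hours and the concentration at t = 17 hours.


t_half = ln(2) / ke = 0.693147 / 0.189 = 3.667 hr
C(t) = C0 * exp(-ke*t) = 322 * exp(-0.189*17)
C(17) = 12.96 mg/L


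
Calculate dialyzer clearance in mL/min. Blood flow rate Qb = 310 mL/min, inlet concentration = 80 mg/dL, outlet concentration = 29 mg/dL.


K = Qb * (Cb_in - Cb_out) / Cb_in
K = 310 * (80 - 29) / 80
K = 197.6 mL/min


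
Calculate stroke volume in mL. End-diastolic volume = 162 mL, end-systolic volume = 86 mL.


SV = EDV - ESV
SV = 162 - 86
SV = 76 mL


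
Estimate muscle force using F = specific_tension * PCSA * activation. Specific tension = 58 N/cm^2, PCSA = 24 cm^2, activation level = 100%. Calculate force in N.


F = sigma * PCSA * activation
F = 58 * 24 * 1
F = 1392 N


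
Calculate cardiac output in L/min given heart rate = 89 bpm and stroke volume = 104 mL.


CO = HR * SV
CO = 89 * 104 / 1000
CO = 9.256 L/min


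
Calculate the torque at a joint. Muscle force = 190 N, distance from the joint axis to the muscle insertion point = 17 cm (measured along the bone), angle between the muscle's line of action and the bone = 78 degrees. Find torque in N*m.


Torque = F * d * sin(theta)   (moment arm = d*sin(theta))
d = 17 cm = 0.17 m
Torque = 190 * 0.17 * sin(78)
Torque = 31.59 N*m


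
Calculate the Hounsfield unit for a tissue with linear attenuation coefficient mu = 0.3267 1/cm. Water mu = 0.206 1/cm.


HU = ((mu_tissue - mu_water) / mu_water) * 1000
HU = ((0.3267 - 0.206) / 0.206) * 1000
HU = 585.9


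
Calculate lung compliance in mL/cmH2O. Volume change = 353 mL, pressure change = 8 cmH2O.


C = dV / dP
C = 353 / 8
C = 44.12 mL/cmH2O


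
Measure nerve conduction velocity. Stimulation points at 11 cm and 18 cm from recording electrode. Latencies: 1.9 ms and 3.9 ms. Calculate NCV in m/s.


Distance = (18 - 11) / 100 = 0.07 m
dt = (3.9 - 1.9) / 1000 = 0.002 s
NCV = dist / dt = 35 m/s


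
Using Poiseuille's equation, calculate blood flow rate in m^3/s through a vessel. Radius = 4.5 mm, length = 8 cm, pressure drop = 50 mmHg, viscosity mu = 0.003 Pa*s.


Q = pi*r^4*dP / (8*mu*L)
r = 0.0045 m, L = 0.08 m
dP = 50 mmHg = 6666.1 Pa
Q = 0.004473 m^3/s


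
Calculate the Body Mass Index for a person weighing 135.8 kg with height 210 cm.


BMI = weight / height^2
height = 210 cm = 2.1 m
BMI = 135.8 / 2.1^2
BMI = 30.79 kg/m^2


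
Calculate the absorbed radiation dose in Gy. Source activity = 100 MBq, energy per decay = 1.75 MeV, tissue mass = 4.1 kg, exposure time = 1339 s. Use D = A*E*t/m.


A = 100 MBq = 1.0000e+08 Bq
E = 1.75 MeV = 2.8035e-13 J
D = A*E*t/m = 1.0000e+08*2.8035e-13*1339/4.1
D = 0.009156 Gy


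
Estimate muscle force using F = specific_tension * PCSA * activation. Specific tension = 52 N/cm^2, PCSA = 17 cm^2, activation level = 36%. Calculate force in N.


F = sigma * PCSA * activation
F = 52 * 17 * 0.36
F = 318.2 N


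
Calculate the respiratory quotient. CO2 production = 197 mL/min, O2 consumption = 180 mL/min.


RQ = VCO2 / VO2
RQ = 197 / 180
RQ = 1.094


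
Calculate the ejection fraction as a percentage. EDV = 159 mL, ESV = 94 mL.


SV = EDV - ESV = 159 - 94 = 65 mL
EF = SV/EDV * 100 = 65/159 * 100
EF = 40.88%


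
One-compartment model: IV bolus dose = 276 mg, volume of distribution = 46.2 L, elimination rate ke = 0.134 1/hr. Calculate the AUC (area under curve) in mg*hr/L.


C0 = Dose/Vd = 276/46.2 = 5.97403 mg/L
AUC = C0/ke = 5.97403/0.134
AUC = 44.58 mg*hr/L


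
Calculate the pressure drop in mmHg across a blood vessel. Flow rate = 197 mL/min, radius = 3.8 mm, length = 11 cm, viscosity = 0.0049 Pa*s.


dP = 8*mu*L*Q / (pi*r^4)
Q = 197 mL/min = 3.28333e-06 m^3/s
dP = 21.6127 Pa = 21.6127 / 133.322 mmHg = 0.1621 mmHg


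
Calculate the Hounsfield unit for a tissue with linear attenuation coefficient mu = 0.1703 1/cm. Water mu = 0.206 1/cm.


HU = ((mu_tissue - mu_water) / mu_water) * 1000
HU = ((0.1703 - 0.206) / 0.206) * 1000
HU = -173.3


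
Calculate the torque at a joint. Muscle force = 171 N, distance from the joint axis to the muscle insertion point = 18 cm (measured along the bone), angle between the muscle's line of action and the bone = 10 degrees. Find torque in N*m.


Torque = F * d * sin(theta)   (moment arm = d*sin(theta))
d = 18 cm = 0.18 m
Torque = 171 * 0.18 * sin(10)
Torque = 5.345 N*m


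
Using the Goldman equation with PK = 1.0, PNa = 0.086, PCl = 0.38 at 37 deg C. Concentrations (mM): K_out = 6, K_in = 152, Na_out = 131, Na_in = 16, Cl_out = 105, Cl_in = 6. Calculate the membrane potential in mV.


Vm = (RT/F)*ln((PK*Ko + PNa*Nao + PCl*Cli)/(PK*Ki + PNa*Nai + PCl*Clo))
Numer = 19.546, Denom = 193.276
Vm = -61.24 mV


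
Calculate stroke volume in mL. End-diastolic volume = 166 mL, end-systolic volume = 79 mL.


SV = EDV - ESV
SV = 166 - 79
SV = 87 mL


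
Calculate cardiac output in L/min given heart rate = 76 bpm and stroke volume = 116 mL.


CO = HR * SV
CO = 76 * 116 / 1000
CO = 8.816 L/min


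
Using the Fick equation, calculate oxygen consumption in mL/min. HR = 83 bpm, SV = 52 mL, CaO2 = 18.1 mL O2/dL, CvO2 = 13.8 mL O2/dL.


CO = HR*SV = 83*52/1000 = 4.316 L/min
a-v O2 diff = 18.1 - 13.8 = 4.3 mL/dL
VO2 = CO * (CaO2-CvO2) * 10 dL/L
VO2 = 4.316 * 4.3 * 10
VO2 = 185.6 mL/min


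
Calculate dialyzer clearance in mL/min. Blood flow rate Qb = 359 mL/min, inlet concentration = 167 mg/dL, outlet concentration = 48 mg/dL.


K = Qb * (Cb_in - Cb_out) / Cb_in
K = 359 * (167 - 48) / 167
K = 255.8 mL/min


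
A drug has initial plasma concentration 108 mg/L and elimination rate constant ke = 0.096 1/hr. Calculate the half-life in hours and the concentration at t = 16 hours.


t_half = ln(2) / ke = 0.693147 / 0.096 = 7.22 hr
C(t) = C0 * exp(-ke*t) = 108 * exp(-0.096*16)
C(16) = 23.25 mg/L


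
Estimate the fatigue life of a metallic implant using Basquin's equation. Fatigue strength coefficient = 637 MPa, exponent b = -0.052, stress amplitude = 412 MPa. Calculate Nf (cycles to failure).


sigma_a = sigma_f' * (2Nf)^b
2Nf = (sigma_a/sigma_f')^(1/b)
2Nf = (412/637)^(1/-0.052)
2Nf = 4357.8612
Nf = 2179


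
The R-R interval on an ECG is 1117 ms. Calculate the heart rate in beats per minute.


HR = 60 / RR_interval(s)
RR = 1117 ms = 1.117 s
HR = 60 / 1.117 = 53.72 bpm


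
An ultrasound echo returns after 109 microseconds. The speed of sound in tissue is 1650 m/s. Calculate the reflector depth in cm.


depth = c * t / 2
t = 109 us = 1.0900e-04 s
depth = 1650 * 1.0900e-04 / 2
depth = 0.089925 m = 8.9925 cm


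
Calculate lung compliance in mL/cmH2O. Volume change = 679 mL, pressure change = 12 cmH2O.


C = dV / dP
C = 679 / 12
C = 56.58 mL/cmH2O


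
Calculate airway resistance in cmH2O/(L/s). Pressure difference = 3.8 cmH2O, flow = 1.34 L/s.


R = dP / flow
R = 3.8 / 1.34
R = 2.836 cmH2O/(L/s)


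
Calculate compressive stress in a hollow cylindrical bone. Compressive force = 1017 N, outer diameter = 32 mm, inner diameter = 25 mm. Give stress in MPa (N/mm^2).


A = pi*(r_o^2 - r_i^2)
r_o = 16 mm, r_i = 12.5 mm
A = 313.374 mm^2
sigma = F/A = 1017 / 313.374
sigma = 3.245 MPa


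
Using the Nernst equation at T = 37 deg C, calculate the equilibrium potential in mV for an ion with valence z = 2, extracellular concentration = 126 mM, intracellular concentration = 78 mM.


E = (RT/(zF)) * ln(C_out/C_in)
T = 37 + 273.15 = 310.15 K
E = (8.314 * 310.15 / (2 * 96485)) * ln(126/78)
E = 6.408 mV


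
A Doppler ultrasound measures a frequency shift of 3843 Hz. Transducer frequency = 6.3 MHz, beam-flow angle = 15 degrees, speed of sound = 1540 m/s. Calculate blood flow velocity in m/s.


v = fd * c / (2 * f0 * cos(theta))
v = 3843 * 1540 / (2 * 6.3000e+06 * cos(15))
v = 0.4863 m/s


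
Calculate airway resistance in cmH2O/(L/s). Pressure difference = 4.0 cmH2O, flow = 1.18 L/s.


R = dP / flow
R = 4.0 / 1.18
R = 3.39 cmH2O/(L/s)


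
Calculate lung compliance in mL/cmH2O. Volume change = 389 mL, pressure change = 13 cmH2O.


C = dV / dP
C = 389 / 13
C = 29.92 mL/cmH2O


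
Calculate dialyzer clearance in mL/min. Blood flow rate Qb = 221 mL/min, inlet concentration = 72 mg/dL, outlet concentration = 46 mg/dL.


K = Qb * (Cb_in - Cb_out) / Cb_in
K = 221 * (72 - 46) / 72
K = 79.81 mL/min


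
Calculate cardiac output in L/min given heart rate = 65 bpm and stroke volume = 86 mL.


CO = HR * SV
CO = 65 * 86 / 1000
CO = 5.59 L/min


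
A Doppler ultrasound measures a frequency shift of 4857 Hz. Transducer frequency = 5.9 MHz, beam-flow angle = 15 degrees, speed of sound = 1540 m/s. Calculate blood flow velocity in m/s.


v = fd * c / (2 * f0 * cos(theta))
v = 4857 * 1540 / (2 * 5.9000e+06 * cos(15))
v = 0.6562 m/s


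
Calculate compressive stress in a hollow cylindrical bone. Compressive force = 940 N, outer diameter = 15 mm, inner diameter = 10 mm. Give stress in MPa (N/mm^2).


A = pi*(r_o^2 - r_i^2)
r_o = 7.5 mm, r_i = 5 mm
A = 98.1748 mm^2
sigma = F/A = 940 / 98.1748
sigma = 9.575 MPa


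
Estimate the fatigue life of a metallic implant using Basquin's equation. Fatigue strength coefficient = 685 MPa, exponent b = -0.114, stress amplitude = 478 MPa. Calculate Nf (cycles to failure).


sigma_a = sigma_f' * (2Nf)^b
2Nf = (sigma_a/sigma_f')^(1/b)
2Nf = (478/685)^(1/-0.114)
2Nf = 23.481467
Nf = 11.74


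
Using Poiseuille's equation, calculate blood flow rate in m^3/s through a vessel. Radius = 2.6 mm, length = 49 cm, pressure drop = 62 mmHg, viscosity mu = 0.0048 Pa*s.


Q = pi*r^4*dP / (8*mu*L)
r = 0.0026 m, L = 0.49 m
dP = 62 mmHg = 8265.964 Pa
Q = 6.3068e-05 m^3/s


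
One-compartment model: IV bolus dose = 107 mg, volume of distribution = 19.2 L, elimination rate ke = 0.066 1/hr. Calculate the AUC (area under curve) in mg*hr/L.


C0 = Dose/Vd = 107/19.2 = 5.57292 mg/L
AUC = C0/ke = 5.57292/0.066
AUC = 84.44 mg*hr/L


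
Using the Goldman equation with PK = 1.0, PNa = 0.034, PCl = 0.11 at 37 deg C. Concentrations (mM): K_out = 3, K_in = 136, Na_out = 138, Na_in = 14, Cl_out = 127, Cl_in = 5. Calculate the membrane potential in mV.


Vm = (RT/F)*ln((PK*Ko + PNa*Nao + PCl*Cli)/(PK*Ki + PNa*Nai + PCl*Clo))
Numer = 8.242, Denom = 150.446
Vm = -77.62 mV


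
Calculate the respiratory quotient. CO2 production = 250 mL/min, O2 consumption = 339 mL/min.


RQ = VCO2 / VO2
RQ = 250 / 339
RQ = 0.7375


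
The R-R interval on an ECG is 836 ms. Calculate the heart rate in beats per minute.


HR = 60 / RR_interval(s)
RR = 836 ms = 0.836 s
HR = 60 / 0.836 = 71.77 bpm


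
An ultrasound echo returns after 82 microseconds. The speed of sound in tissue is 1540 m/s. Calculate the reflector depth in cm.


depth = c * t / 2
t = 82 us = 8.2000e-05 s
depth = 1540 * 8.2000e-05 / 2
depth = 0.06314 m = 6.314 cm


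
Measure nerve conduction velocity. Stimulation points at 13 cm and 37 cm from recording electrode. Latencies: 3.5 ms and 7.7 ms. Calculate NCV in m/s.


Distance = (37 - 13) / 100 = 0.24 m
dt = (7.7 - 3.5) / 1000 = 0.0042 s
NCV = dist / dt = 57.14 m/s


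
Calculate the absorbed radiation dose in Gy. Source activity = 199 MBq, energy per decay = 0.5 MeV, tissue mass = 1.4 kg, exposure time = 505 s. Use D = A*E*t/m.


A = 199 MBq = 1.9900e+08 Bq
E = 0.5 MeV = 8.01e-14 J
D = A*E*t/m = 1.9900e+08*8.01e-14*505/1.4
D = 0.00575 Gy


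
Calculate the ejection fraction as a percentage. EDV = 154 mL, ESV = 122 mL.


SV = EDV - ESV = 154 - 122 = 32 mL
EF = SV/EDV * 100 = 32/154 * 100
EF = 20.78%


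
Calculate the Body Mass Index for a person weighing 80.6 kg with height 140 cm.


BMI = weight / height^2
height = 140 cm = 1.4 m
BMI = 80.6 / 1.4^2
BMI = 41.12 kg/m^2


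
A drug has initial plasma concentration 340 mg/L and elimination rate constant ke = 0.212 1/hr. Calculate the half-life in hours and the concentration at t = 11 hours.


t_half = ln(2) / ke = 0.693147 / 0.212 = 3.27 hr
C(t) = C0 * exp(-ke*t) = 340 * exp(-0.212*11)
C(11) = 33.01 mg/L


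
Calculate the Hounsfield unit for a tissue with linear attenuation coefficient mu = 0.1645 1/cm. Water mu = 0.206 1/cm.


HU = ((mu_tissue - mu_water) / mu_water) * 1000
HU = ((0.1645 - 0.206) / 0.206) * 1000
HU = -201.5


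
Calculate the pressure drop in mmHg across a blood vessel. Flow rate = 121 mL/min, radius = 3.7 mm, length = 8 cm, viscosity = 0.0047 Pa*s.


dP = 8*mu*L*Q / (pi*r^4)
Q = 121 mL/min = 2.01667e-06 m^3/s
dP = 10.3028 Pa = 10.3028 / 133.322 mmHg = 0.07728 mmHg


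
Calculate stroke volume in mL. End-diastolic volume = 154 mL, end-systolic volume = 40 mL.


SV = EDV - ESV
SV = 154 - 40
SV = 114 mL


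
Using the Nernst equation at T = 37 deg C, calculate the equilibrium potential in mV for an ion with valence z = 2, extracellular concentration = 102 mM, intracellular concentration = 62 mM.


E = (RT/(zF)) * ln(C_out/C_in)
T = 37 + 273.15 = 310.15 K
E = (8.314 * 310.15 / (2 * 96485)) * ln(102/62)
E = 6.652 mV


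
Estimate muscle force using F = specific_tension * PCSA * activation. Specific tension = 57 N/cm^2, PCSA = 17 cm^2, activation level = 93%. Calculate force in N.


F = sigma * PCSA * activation
F = 57 * 17 * 0.93
F = 901.2 N


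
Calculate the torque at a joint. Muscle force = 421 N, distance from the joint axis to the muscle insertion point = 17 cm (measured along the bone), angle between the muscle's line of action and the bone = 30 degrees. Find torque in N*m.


Torque = F * d * sin(theta)   (moment arm = d*sin(theta))
d = 17 cm = 0.17 m
Torque = 421 * 0.17 * sin(30)
Torque = 35.78 N*m


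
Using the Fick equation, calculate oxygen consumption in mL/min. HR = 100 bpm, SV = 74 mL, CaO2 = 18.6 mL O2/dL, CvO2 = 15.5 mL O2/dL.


CO = HR*SV = 100*74/1000 = 7.4 L/min
a-v O2 diff = 18.6 - 15.5 = 3.1 mL/dL
VO2 = CO * (CaO2-CvO2) * 10 dL/L
VO2 = 7.4 * 3.1 * 10
VO2 = 229.4 mL/min


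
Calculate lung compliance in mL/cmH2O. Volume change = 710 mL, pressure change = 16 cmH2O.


C = dV / dP
C = 710 / 16
C = 44.38 mL/cmH2O


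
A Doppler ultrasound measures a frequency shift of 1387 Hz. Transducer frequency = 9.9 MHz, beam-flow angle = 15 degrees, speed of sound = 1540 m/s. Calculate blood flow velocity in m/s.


v = fd * c / (2 * f0 * cos(theta))
v = 1387 * 1540 / (2 * 9.9000e+06 * cos(15))
v = 0.1117 m/s


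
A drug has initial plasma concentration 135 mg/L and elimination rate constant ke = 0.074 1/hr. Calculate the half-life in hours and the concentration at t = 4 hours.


t_half = ln(2) / ke = 0.693147 / 0.074 = 9.367 hr
C(t) = C0 * exp(-ke*t) = 135 * exp(-0.074*4)
C(4) = 100.4 mg/L


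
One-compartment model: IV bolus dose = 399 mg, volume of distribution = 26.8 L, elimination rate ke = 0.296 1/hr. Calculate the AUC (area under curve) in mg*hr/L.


C0 = Dose/Vd = 399/26.8 = 14.8881 mg/L
AUC = C0/ke = 14.8881/0.296
AUC = 50.3 mg*hr/L


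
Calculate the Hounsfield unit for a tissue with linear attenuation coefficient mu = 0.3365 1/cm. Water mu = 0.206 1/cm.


HU = ((mu_tissue - mu_water) / mu_water) * 1000
HU = ((0.3365 - 0.206) / 0.206) * 1000
HU = 633.5


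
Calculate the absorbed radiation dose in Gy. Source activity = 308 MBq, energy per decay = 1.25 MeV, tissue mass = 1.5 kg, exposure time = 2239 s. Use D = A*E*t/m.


A = 308 MBq = 3.0800e+08 Bq
E = 1.25 MeV = 2.0025e-13 J
D = A*E*t/m = 3.0800e+08*2.0025e-13*2239/1.5
D = 0.09206 Gy


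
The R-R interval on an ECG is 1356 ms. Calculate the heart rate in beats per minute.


HR = 60 / RR_interval(s)
RR = 1356 ms = 1.356 s
HR = 60 / 1.356 = 44.25 bpm


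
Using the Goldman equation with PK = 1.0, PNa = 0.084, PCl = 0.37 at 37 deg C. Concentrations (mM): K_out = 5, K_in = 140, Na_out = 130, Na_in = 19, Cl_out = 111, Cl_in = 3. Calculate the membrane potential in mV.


Vm = (RT/F)*ln((PK*Ko + PNa*Nao + PCl*Cli)/(PK*Ki + PNa*Nai + PCl*Clo))
Numer = 17.03, Denom = 182.666
Vm = -63.41 mV


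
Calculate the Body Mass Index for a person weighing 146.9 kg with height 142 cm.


BMI = weight / height^2
height = 142 cm = 1.42 m
BMI = 146.9 / 1.42^2
BMI = 72.85 kg/m^2


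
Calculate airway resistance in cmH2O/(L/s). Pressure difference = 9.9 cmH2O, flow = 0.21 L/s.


R = dP / flow
R = 9.9 / 0.21
R = 47.14 cmH2O/(L/s)


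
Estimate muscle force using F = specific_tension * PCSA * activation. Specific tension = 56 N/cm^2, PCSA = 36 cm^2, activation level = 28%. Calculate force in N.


F = sigma * PCSA * activation
F = 56 * 36 * 0.28
F = 564.5 N


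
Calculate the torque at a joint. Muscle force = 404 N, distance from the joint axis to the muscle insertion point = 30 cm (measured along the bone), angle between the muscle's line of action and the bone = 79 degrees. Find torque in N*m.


Torque = F * d * sin(theta)   (moment arm = d*sin(theta))
d = 30 cm = 0.3 m
Torque = 404 * 0.3 * sin(79)
Torque = 119 N*m


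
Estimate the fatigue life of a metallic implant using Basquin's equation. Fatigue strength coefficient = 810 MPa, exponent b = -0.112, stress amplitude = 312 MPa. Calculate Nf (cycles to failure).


sigma_a = sigma_f' * (2Nf)^b
2Nf = (sigma_a/sigma_f')^(1/b)
2Nf = (312/810)^(1/-0.112)
2Nf = 5004.7086
Nf = 2502


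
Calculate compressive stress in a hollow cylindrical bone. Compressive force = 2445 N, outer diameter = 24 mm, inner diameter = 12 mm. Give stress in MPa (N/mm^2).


A = pi*(r_o^2 - r_i^2)
r_o = 12 mm, r_i = 6 mm
A = 339.292 mm^2
sigma = F/A = 2445 / 339.292
sigma = 7.206 MPa


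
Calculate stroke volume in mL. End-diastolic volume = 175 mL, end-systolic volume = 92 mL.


SV = EDV - ESV
SV = 175 - 92
SV = 83 mL


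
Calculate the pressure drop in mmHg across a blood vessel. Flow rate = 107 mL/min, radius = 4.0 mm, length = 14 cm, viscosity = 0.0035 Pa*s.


dP = 8*mu*L*Q / (pi*r^4)
Q = 107 mL/min = 1.78333e-06 m^3/s
dP = 8.69216 Pa = 8.69216 / 133.322 mmHg = 0.0652 mmHg


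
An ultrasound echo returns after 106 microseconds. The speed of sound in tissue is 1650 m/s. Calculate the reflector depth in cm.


depth = c * t / 2
t = 106 us = 1.0600e-04 s
depth = 1650 * 1.0600e-04 / 2
depth = 0.08745 m = 8.745 cm


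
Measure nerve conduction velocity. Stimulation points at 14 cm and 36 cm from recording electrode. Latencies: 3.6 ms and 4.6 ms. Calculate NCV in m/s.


Distance = (36 - 14) / 100 = 0.22 m
dt = (4.6 - 3.6) / 1000 = 1.0000e-03 s
NCV = dist / dt = 220 m/s


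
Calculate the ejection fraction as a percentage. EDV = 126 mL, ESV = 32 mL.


SV = EDV - ESV = 126 - 32 = 94 mL
EF = SV/EDV * 100 = 94/126 * 100
EF = 74.6%


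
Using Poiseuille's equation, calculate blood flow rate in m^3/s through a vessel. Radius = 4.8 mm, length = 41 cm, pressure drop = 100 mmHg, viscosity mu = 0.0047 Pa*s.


Q = pi*r^4*dP / (8*mu*L)
r = 0.0048 m, L = 0.41 m
dP = 100 mmHg = 13332.2 Pa
Q = 0.001442 m^3/s


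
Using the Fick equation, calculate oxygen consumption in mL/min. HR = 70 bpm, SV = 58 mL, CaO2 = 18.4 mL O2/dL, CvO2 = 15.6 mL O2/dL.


CO = HR*SV = 70*58/1000 = 4.06 L/min
a-v O2 diff = 18.4 - 15.6 = 2.8 mL/dL
VO2 = CO * (CaO2-CvO2) * 10 dL/L
VO2 = 4.06 * 2.8 * 10
VO2 = 113.7 mL/min


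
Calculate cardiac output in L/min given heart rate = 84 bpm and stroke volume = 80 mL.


CO = HR * SV
CO = 84 * 80 / 1000
CO = 6.72 L/min


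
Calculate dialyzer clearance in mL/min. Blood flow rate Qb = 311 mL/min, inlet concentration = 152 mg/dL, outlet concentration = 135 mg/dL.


K = Qb * (Cb_in - Cb_out) / Cb_in
K = 311 * (152 - 135) / 152
K = 34.78 mL/min


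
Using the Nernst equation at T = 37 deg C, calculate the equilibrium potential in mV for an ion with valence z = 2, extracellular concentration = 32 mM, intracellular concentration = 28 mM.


E = (RT/(zF)) * ln(C_out/C_in)
T = 37 + 273.15 = 310.15 K
E = (8.314 * 310.15 / (2 * 96485)) * ln(32/28)
E = 1.784 mV


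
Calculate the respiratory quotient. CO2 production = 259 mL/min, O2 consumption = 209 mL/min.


RQ = VCO2 / VO2
RQ = 259 / 209
RQ = 1.239


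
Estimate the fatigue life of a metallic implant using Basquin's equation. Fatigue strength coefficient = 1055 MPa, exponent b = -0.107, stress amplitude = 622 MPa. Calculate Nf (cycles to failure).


sigma_a = sigma_f' * (2Nf)^b
2Nf = (sigma_a/sigma_f')^(1/b)
2Nf = (622/1055)^(1/-0.107)
2Nf = 139.47789
Nf = 69.74


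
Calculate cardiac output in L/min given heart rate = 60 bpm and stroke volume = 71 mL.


CO = HR * SV
CO = 60 * 71 / 1000
CO = 4.26 L/min


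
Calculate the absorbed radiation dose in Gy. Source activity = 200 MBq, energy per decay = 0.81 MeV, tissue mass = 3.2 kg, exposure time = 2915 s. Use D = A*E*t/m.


A = 200 MBq = 2.0000e+08 Bq
E = 0.81 MeV = 1.29762e-13 J
D = A*E*t/m = 2.0000e+08*1.29762e-13*2915/3.2
D = 0.02364 Gy


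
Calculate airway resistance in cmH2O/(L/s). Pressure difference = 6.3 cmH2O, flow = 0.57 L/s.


R = dP / flow
R = 6.3 / 0.57
R = 11.05 cmH2O/(L/s)


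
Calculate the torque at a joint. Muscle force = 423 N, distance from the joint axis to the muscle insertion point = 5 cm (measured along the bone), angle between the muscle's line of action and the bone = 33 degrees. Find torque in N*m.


Torque = F * d * sin(theta)   (moment arm = d*sin(theta))
d = 5 cm = 0.05 m
Torque = 423 * 0.05 * sin(33)
Torque = 11.52 N*m


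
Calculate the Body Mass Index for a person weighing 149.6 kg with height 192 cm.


BMI = weight / height^2
height = 192 cm = 1.92 m
BMI = 149.6 / 1.92^2
BMI = 40.58 kg/m^2


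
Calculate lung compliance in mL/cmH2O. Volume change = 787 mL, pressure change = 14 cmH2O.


C = dV / dP
C = 787 / 14
C = 56.21 mL/cmH2O


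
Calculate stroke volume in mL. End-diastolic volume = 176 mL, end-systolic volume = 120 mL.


SV = EDV - ESV
SV = 176 - 120
SV = 56 mL


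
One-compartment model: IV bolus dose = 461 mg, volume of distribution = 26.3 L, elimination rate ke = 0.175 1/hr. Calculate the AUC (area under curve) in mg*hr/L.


C0 = Dose/Vd = 461/26.3 = 17.5285 mg/L
AUC = C0/ke = 17.5285/0.175
AUC = 100.2 mg*hr/L


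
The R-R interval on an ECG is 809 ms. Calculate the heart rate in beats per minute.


HR = 60 / RR_interval(s)
RR = 809 ms = 0.809 s
HR = 60 / 0.809 = 74.17 bpm


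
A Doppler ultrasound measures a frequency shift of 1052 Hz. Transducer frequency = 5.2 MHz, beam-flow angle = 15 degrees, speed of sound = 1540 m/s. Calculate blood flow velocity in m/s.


v = fd * c / (2 * f0 * cos(theta))
v = 1052 * 1540 / (2 * 5.2000e+06 * cos(15))
v = 0.1613 m/s


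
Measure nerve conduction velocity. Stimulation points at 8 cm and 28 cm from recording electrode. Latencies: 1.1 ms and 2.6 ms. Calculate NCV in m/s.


Distance = (28 - 8) / 100 = 0.2 m
dt = (2.6 - 1.1) / 1000 = 0.0015 s
NCV = dist / dt = 133.3 m/s


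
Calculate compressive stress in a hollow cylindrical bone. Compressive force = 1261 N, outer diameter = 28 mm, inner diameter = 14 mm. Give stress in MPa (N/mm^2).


A = pi*(r_o^2 - r_i^2)
r_o = 14 mm, r_i = 7 mm
A = 461.814 mm^2
sigma = F/A = 1261 / 461.814
sigma = 2.731 MPa


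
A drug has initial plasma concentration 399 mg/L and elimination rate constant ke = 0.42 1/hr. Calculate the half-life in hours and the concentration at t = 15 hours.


t_half = ln(2) / ke = 0.693147 / 0.42 = 1.65 hr
C(t) = C0 * exp(-ke*t) = 399 * exp(-0.42*15)
C(15) = 0.7327 mg/L


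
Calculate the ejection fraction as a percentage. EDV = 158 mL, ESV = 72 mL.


SV = EDV - ESV = 158 - 72 = 86 mL
EF = SV/EDV * 100 = 86/158 * 100
EF = 54.43%


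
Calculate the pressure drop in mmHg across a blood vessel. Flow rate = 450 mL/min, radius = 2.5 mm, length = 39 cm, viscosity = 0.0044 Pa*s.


dP = 8*mu*L*Q / (pi*r^4)
Q = 450 mL/min = 7.5e-06 m^3/s
dP = 838.994 Pa = 838.994 / 133.322 mmHg = 6.293 mmHg


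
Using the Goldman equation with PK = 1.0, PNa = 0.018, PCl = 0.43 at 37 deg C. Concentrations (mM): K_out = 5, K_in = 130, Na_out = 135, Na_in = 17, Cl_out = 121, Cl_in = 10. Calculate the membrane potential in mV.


Vm = (RT/F)*ln((PK*Ko + PNa*Nao + PCl*Cli)/(PK*Ki + PNa*Nai + PCl*Clo))
Numer = 11.73, Denom = 182.336
Vm = -73.33 mV


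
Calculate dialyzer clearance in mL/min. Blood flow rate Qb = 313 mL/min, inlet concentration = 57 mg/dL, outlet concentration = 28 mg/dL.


K = Qb * (Cb_in - Cb_out) / Cb_in
K = 313 * (57 - 28) / 57
K = 159.2 mL/min


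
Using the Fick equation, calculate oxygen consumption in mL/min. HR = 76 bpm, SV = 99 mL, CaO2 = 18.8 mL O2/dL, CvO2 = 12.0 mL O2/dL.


CO = HR*SV = 76*99/1000 = 7.524 L/min
a-v O2 diff = 18.8 - 12.0 = 6.8 mL/dL
VO2 = CO * (CaO2-CvO2) * 10 dL/L
VO2 = 7.524 * 6.8 * 10
VO2 = 511.6 mL/min


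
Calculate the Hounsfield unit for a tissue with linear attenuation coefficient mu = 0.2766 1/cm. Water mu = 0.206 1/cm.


HU = ((mu_tissue - mu_water) / mu_water) * 1000
HU = ((0.2766 - 0.206) / 0.206) * 1000
HU = 342.7


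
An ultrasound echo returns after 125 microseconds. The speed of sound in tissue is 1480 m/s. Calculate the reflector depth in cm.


depth = c * t / 2
t = 125 us = 1.2500e-04 s
depth = 1480 * 1.2500e-04 / 2
depth = 0.0925 m = 9.25 cm


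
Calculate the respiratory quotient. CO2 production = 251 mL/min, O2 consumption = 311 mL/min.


RQ = VCO2 / VO2
RQ = 251 / 311
RQ = 0.8071


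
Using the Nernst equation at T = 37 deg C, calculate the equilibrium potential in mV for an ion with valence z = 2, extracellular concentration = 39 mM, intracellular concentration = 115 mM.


E = (RT/(zF)) * ln(C_out/C_in)
T = 37 + 273.15 = 310.15 K
E = (8.314 * 310.15 / (2 * 96485)) * ln(39/115)
E = -14.45 mV


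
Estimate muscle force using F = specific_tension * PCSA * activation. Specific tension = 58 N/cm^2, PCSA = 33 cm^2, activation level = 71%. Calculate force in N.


F = sigma * PCSA * activation
F = 58 * 33 * 0.71
F = 1359 N


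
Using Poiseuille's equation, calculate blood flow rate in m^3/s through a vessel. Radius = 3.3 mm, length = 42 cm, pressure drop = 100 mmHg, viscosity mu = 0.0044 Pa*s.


Q = pi*r^4*dP / (8*mu*L)
r = 0.0033 m, L = 0.42 m
dP = 100 mmHg = 13332.2 Pa
Q = 3.3598e-04 m^3/s


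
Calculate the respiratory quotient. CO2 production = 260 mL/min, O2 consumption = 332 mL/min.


RQ = VCO2 / VO2
RQ = 260 / 332
RQ = 0.7831


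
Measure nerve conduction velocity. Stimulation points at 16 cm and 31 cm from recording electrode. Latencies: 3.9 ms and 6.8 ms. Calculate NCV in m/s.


Distance = (31 - 16) / 100 = 0.15 m
dt = (6.8 - 3.9) / 1000 = 0.0029 s
NCV = dist / dt = 51.72 m/s


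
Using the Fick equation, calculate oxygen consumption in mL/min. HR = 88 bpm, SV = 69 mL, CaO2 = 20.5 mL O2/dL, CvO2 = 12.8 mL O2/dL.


CO = HR*SV = 88*69/1000 = 6.072 L/min
a-v O2 diff = 20.5 - 12.8 = 7.7 mL/dL
VO2 = CO * (CaO2-CvO2) * 10 dL/L
VO2 = 6.072 * 7.7 * 10
VO2 = 467.5 mL/min


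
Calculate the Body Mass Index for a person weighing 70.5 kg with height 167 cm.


BMI = weight / height^2
height = 167 cm = 1.67 m
BMI = 70.5 / 1.67^2
BMI = 25.28 kg/m^2


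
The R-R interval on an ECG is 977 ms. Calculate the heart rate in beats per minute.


HR = 60 / RR_interval(s)
RR = 977 ms = 0.977 s
HR = 60 / 0.977 = 61.41 bpm


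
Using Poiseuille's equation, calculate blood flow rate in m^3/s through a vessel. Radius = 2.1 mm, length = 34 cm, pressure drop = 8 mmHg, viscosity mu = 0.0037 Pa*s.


Q = pi*r^4*dP / (8*mu*L)
r = 0.0021 m, L = 0.34 m
dP = 8 mmHg = 1066.576 Pa
Q = 6.4751e-06 m^3/s


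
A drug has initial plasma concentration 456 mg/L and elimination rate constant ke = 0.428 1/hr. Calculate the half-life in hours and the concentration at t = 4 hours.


t_half = ln(2) / ke = 0.693147 / 0.428 = 1.62 hr
C(t) = C0 * exp(-ke*t) = 456 * exp(-0.428*4)
C(4) = 82.31 mg/L


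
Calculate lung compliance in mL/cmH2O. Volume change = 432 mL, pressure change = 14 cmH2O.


C = dV / dP
C = 432 / 14
C = 30.86 mL/cmH2O


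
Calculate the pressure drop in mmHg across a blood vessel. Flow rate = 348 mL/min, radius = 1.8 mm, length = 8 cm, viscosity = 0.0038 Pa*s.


dP = 8*mu*L*Q / (pi*r^4)
Q = 348 mL/min = 5.8e-06 m^3/s
dP = 427.712 Pa = 427.712 / 133.322 mmHg = 3.208 mmHg


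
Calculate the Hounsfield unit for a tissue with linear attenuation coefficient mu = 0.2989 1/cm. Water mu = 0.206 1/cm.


HU = ((mu_tissue - mu_water) / mu_water) * 1000
HU = ((0.2989 - 0.206) / 0.206) * 1000
HU = 451


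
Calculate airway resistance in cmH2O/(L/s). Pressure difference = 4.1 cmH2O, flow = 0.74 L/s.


R = dP / flow
R = 4.1 / 0.74
R = 5.541 cmH2O/(L/s)


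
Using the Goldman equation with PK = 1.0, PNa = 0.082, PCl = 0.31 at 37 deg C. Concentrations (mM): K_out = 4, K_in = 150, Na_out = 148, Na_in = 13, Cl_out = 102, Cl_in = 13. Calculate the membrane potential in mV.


Vm = (RT/F)*ln((PK*Ko + PNa*Nao + PCl*Cli)/(PK*Ki + PNa*Nai + PCl*Clo))
Numer = 20.166, Denom = 182.686
Vm = -58.9 mV


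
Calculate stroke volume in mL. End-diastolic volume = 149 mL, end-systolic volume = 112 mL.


SV = EDV - ESV
SV = 149 - 112
SV = 37 mL


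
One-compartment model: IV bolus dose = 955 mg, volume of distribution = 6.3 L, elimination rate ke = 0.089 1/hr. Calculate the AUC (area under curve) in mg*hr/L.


C0 = Dose/Vd = 955/6.3 = 151.587 mg/L
AUC = C0/ke = 151.587/0.089
AUC = 1703 mg*hr/L


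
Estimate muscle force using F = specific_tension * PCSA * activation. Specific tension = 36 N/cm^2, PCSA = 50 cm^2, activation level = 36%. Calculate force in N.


F = sigma * PCSA * activation
F = 36 * 50 * 0.36
F = 648 N


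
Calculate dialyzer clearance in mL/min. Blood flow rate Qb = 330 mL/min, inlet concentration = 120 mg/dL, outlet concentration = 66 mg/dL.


K = Qb * (Cb_in - Cb_out) / Cb_in
K = 330 * (120 - 66) / 120
K = 148.5 mL/min


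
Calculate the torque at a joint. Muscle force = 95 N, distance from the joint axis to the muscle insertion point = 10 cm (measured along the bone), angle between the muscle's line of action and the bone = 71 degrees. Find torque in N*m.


Torque = F * d * sin(theta)   (moment arm = d*sin(theta))
d = 10 cm = 0.1 m
Torque = 95 * 0.1 * sin(71)
Torque = 8.982 N*m


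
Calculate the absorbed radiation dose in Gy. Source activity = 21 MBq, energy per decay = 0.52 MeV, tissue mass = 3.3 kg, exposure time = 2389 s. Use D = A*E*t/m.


A = 21 MBq = 2.1000e+07 Bq
E = 0.52 MeV = 8.3304e-14 J
D = A*E*t/m = 2.1000e+07*8.3304e-14*2389/3.3
D = 0.001266 Gy


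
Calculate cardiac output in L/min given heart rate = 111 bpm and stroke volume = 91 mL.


CO = HR * SV
CO = 111 * 91 / 1000
CO = 10.1 L/min


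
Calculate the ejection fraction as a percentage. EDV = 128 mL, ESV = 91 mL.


SV = EDV - ESV = 128 - 91 = 37 mL
EF = SV/EDV * 100 = 37/128 * 100
EF = 28.91%


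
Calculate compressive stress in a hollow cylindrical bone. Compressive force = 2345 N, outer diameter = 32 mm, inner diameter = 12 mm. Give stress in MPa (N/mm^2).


A = pi*(r_o^2 - r_i^2)
r_o = 16 mm, r_i = 6 mm
A = 691.15 mm^2
sigma = F/A = 2345 / 691.15
sigma = 3.393 MPa


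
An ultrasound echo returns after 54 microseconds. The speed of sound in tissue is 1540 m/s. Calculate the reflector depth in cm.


depth = c * t / 2
t = 54 us = 5.4000e-05 s
depth = 1540 * 5.4000e-05 / 2
depth = 0.04158 m = 4.158 cm


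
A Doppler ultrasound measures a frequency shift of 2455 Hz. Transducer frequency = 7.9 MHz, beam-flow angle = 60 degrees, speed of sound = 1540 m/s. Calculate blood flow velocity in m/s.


v = fd * c / (2 * f0 * cos(theta))
v = 2455 * 1540 / (2 * 7.9000e+06 * cos(60))
v = 0.4786 m/s


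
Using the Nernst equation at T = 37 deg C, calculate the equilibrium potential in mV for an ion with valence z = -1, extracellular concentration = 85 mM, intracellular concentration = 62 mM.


E = (RT/(zF)) * ln(C_out/C_in)
T = 37 + 273.15 = 310.15 K
E = (8.314 * 310.15 / (-1 * 96485)) * ln(85/62)
E = -8.432 mV


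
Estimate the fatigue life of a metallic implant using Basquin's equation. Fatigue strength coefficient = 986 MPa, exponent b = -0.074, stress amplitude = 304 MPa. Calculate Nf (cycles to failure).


sigma_a = sigma_f' * (2Nf)^b
2Nf = (sigma_a/sigma_f')^(1/b)
2Nf = (304/986)^(1/-0.074)
2Nf = 8043599.2
Nf = 4.0218e+06


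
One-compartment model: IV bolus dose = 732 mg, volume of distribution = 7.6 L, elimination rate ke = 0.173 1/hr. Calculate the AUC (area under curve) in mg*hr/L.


C0 = Dose/Vd = 732/7.6 = 96.3158 mg/L
AUC = C0/ke = 96.3158/0.173
AUC = 556.7 mg*hr/L


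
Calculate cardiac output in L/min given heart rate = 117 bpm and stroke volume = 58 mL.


CO = HR * SV
CO = 117 * 58 / 1000
CO = 6.786 L/min


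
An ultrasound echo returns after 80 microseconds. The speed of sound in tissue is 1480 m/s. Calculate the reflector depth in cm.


depth = c * t / 2
t = 80 us = 8.0000e-05 s
depth = 1480 * 8.0000e-05 / 2
depth = 0.0592 m = 5.92 cm


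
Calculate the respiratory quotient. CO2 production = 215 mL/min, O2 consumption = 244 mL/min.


RQ = VCO2 / VO2
RQ = 215 / 244
RQ = 0.8811


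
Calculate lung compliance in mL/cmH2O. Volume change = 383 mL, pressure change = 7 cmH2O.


C = dV / dP
C = 383 / 7
C = 54.71 mL/cmH2O


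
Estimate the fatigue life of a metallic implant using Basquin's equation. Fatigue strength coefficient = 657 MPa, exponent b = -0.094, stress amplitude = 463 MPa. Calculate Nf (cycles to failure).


sigma_a = sigma_f' * (2Nf)^b
2Nf = (sigma_a/sigma_f')^(1/b)
2Nf = (463/657)^(1/-0.094)
2Nf = 41.386156
Nf = 20.69


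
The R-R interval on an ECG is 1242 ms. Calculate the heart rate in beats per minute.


HR = 60 / RR_interval(s)
RR = 1242 ms = 1.242 s
HR = 60 / 1.242 = 48.31 bpm


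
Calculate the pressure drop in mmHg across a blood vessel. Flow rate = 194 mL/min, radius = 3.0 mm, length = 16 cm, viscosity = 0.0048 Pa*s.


dP = 8*mu*L*Q / (pi*r^4)
Q = 194 mL/min = 3.23333e-06 m^3/s
dP = 78.0668 Pa = 78.0668 / 133.322 mmHg = 0.5856 mmHg


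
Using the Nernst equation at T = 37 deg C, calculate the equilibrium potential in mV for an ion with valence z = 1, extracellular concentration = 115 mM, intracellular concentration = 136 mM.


E = (RT/(zF)) * ln(C_out/C_in)
T = 37 + 273.15 = 310.15 K
E = (8.314 * 310.15 / (1 * 96485)) * ln(115/136)
E = -4.482 mV


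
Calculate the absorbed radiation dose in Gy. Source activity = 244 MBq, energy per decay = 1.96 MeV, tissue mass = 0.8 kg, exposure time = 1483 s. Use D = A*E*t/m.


A = 244 MBq = 2.4400e+08 Bq
E = 1.96 MeV = 3.13992e-13 J
D = A*E*t/m = 2.4400e+08*3.13992e-13*1483/0.8
D = 0.142 Gy


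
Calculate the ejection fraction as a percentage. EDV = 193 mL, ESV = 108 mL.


SV = EDV - ESV = 193 - 108 = 85 mL
EF = SV/EDV * 100 = 85/193 * 100
EF = 44.04%


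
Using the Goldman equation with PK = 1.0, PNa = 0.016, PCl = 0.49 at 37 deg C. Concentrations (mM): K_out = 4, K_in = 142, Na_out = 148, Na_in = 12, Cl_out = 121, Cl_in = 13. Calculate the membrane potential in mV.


Vm = (RT/F)*ln((PK*Ko + PNa*Nao + PCl*Cli)/(PK*Ki + PNa*Nai + PCl*Clo))
Numer = 12.738, Denom = 201.482
Vm = -73.79 mV


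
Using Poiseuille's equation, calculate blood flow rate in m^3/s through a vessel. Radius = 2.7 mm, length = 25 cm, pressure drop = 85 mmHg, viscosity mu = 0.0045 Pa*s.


Q = pi*r^4*dP / (8*mu*L)
r = 0.0027 m, L = 0.25 m
dP = 85 mmHg = 11332.37 Pa
Q = 2.1022e-04 m^3/s
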